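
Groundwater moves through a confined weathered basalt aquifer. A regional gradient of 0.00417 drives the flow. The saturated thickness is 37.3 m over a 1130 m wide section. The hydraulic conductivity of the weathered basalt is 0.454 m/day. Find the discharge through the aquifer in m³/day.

79.8

Cross-sectional area A = 1130 × 37.3 = 42149 m².
Hydraulic gradient i = 0.00417.
Darcy's law: Q = K · A · i = 0.4540 × 42149 × 0.004170 = 79.80 m³/day.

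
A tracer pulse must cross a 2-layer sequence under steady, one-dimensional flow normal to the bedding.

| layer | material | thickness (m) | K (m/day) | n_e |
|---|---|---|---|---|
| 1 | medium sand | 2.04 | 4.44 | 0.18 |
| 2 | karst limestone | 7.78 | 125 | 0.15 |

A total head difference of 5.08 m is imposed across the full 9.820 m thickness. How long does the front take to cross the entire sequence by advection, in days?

With flow normal to the layers, continuity requires the same specific discharge q through every layer.
Σ(b_i/K_i) = 2.04/4.44 + 7.78/125 = 0.5217 d.
q = Δh / Σ(b_i/K_i) = 5.08 / 0.5217 = 9.737 m/day.
In each layer the seepage velocity is v_i = q/n_i, so the layer transit time is t_i = b_i·n_i / q:
  layer 1 (medium sand): t_1 = 2.04 × 0.18 / 9.737 = 0.03771 d
  layer 2 (karst limestone): t_2 = 7.78 × 0.15 / 9.737 = 0.1198 d
Total t = Σ t_i = 0.1576 days.

0.158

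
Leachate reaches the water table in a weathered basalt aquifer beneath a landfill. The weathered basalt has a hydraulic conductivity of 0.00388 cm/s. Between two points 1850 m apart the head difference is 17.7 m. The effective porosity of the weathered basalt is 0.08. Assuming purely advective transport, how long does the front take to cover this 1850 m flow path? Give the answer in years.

Convert K: 0.00388 cm/s × 864 = 3.352 m/day.
Hydraulic gradient i = Δh / L = 17.7 / 1850 = 0.009568.
Darcy flux q = K · i = 3.352 × 0.009568 = 0.03207 m/day.
Seepage velocity v = q / n_e = 0.03207 / 0.08 = 0.4009 m/day.
Travel time t = L / v = 1850 / 0.4009 = 4614 days = 12.63 years.

12.6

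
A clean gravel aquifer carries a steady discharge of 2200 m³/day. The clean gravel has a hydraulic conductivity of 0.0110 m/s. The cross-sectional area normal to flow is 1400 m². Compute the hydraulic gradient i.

0.00165

Convert K: 0.0110 m/s × 86400 = 950.4 m/day.
From Q = K·A·i, i = Q / (K·A) = 2200 / (950.4 × 1400) = 0.001653.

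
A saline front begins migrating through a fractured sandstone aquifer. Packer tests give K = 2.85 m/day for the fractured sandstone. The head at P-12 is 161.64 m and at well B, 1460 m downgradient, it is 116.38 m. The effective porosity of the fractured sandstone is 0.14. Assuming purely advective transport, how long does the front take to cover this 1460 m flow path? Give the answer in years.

6.33

Hydraulic gradient i = (161.64 − 116.38) / 1460 = 45.26 / 1460 = 0.03100.
Darcy flux q = K · i = 2.850 × 0.03100 = 0.08835 m/day.
Seepage velocity v = q / n_e = 0.08835 / 0.14 = 0.6311 m/day.
Travel time t = L / v = 1460 / 0.6311 = 2314 days = 6.334 years.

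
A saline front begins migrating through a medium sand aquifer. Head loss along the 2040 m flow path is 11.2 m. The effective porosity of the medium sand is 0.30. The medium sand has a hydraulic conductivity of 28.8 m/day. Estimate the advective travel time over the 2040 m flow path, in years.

Hydraulic gradient i = Δh / L = 11.2 / 2040 = 0.005490.
Darcy flux q = K · i = 28.80 × 0.005490 = 0.1581 m/day.
Seepage velocity v = q / n_e = 0.1581 / 0.30 = 0.5271 m/day.
Travel time t = L / v = 2040 / 0.5271 = 3871 days = 10.60 years.

10.6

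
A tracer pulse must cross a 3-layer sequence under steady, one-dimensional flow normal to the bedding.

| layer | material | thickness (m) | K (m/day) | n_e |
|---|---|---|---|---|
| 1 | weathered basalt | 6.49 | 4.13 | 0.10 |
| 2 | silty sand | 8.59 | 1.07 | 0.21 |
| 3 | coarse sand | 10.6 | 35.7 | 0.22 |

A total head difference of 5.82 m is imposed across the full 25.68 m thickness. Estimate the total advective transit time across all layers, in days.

8.14

With flow normal to the layers, continuity requires the same specific discharge q through every layer.
Σ(b_i/K_i) = 6.49/4.13 + 8.59/1.07 + 10.6/35.7 = 9.896 d.
q = Δh / Σ(b_i/K_i) = 5.82 / 9.896 = 0.5881 m/day.
In each layer the seepage velocity is v_i = q/n_i, so the layer transit time is t_i = b_i·n_i / q:
  layer 1 (weathered basalt): t_1 = 6.49 × 0.10 / 0.5881 = 1.104 d
  layer 2 (silty sand): t_2 = 8.59 × 0.21 / 0.5881 = 3.067 d
  layer 3 (coarse sand): t_3 = 10.6 × 0.22 / 0.5881 = 3.965 d
Total t = Σ t_i = 8.136 days.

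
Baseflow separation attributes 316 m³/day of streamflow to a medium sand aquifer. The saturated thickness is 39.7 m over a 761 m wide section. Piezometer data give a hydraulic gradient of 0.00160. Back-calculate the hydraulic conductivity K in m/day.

6.54

Cross-sectional area A = 761 × 39.7 = 30212 m².
Hydraulic gradient i = 0.00160.
From Q = K·A·i, K = Q / (A·i) = 316 / (30212 × 0.001600) = 6.537 m/day.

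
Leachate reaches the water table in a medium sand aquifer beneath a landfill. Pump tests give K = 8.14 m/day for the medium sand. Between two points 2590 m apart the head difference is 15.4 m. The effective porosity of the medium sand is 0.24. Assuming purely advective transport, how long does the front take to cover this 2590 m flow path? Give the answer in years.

Hydraulic gradient i = Δh / L = 15.4 / 2590 = 0.005946.
Darcy flux q = K · i = 8.140 × 0.005946 = 0.04840 m/day.
Seepage velocity v = q / n_e = 0.04840 / 0.24 = 0.2017 m/day.
Travel time t = L / v = 2590 / 0.2017 = 12843 days = 35.16 years.

35.2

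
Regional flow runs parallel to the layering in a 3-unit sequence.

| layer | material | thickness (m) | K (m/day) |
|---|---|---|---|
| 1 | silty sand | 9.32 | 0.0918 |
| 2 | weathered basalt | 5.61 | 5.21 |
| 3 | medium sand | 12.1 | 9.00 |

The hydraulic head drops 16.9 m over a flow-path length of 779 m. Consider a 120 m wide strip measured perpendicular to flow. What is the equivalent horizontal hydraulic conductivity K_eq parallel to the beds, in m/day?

Flow is parallel to layering, so each bed carries its own Darcy discharge and the transmissivities add.
Σ(K_i·b_i) = 0.0918×9.32 + 5.21×5.61 + 9.00×12.1 = 139.0 m²/day.
Total thickness b = 27.03 m, so K_eq = Σ(K_i·b_i)/b = 5.142 m/day.

5.14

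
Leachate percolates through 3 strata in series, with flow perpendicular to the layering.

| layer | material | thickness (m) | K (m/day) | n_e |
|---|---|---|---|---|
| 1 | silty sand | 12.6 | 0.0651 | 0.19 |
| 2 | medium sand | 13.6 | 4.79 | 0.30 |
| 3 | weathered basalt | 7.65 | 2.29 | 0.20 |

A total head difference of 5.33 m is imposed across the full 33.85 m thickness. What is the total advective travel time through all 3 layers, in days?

With flow normal to the layers, continuity requires the same specific discharge q through every layer.
Σ(b_i/K_i) = 12.6/0.0651 + 13.6/4.79 + 7.65/2.29 = 199.7 d.
q = Δh / Σ(b_i/K_i) = 5.33 / 199.7 = 0.02669 m/day.
In each layer the seepage velocity is v_i = q/n_i, so the layer transit time is t_i = b_i·n_i / q:
  layer 1 (silty sand): t_1 = 12.6 × 0.19 / 0.02669 = 89.71 d
  layer 2 (medium sand): t_2 = 13.6 × 0.30 / 0.02669 = 152.9 d
  layer 3 (weathered basalt): t_3 = 7.65 × 0.20 / 0.02669 = 57.33 d
Total t = Σ t_i = 299.9 days.

300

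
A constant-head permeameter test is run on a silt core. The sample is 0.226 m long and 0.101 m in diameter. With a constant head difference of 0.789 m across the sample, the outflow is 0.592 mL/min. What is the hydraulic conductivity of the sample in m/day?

Cross-sectional area A = π·(d/2)² = π × (0.101/2)² = 0.008012 m².
Convert discharge: 0.592 mL/min = 9.867e-09 m³/s.
Darcy's law rearranged: K = Q·L / (A·Δh) = 9.867e-09 × 0.226 / (0.008012 × 0.789) = 3.528e-07 m/s = 0.03048 m/day.

0.0305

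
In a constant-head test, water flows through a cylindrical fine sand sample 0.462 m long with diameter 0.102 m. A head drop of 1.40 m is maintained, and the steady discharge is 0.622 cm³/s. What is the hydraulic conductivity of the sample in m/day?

2.17

Cross-sectional area A = π·(d/2)² = π × (0.102/2)² = 0.008171 m².
Convert discharge: 0.622 cm³/s = 6.220e-07 m³/s.
Darcy's law rearranged: K = Q·L / (A·Δh) = 6.220e-07 × 0.462 / (0.008171 × 1.40) = 2.512e-05 m/s = 2.170 m/day.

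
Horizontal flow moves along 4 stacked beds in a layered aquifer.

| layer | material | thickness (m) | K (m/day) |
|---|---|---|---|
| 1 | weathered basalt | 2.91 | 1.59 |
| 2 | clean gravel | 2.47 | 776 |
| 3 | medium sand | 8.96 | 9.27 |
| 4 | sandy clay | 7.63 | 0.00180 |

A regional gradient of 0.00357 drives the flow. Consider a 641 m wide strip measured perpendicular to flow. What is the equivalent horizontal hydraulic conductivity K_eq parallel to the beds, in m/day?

Flow is parallel to layering, so each bed carries its own Darcy discharge and the transmissivities add.
Σ(K_i·b_i) = 1.59×2.91 + 776×2.47 + 9.27×8.96 + 0.00180×7.63 = 2004 m²/day.
Total thickness b = 21.97 m, so K_eq = Σ(K_i·b_i)/b = 91.23 m/day.

91.2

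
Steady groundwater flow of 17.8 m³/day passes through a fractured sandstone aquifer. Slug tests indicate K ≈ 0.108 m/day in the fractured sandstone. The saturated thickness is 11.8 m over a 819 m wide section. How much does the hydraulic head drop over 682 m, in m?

11.6

Cross-sectional area A = 819 × 11.8 = 9664 m².
From Q = K·A·i, i = Q / (K·A) = 17.8 / (0.1080 × 9664) = 0.01705.
Head loss Δh = i · L = 0.01705 × 682 = 11.63 m.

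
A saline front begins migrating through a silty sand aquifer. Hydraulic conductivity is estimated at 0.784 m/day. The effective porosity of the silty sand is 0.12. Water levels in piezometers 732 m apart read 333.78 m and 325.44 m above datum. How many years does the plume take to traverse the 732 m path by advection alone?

Hydraulic gradient i = (333.78 − 325.44) / 732 = 8.34 / 732 = 0.01139.
Darcy flux q = K · i = 0.7840 × 0.01139 = 0.008932 m/day.
Seepage velocity v = q / n_e = 0.008932 / 0.12 = 0.07444 m/day.
Travel time t = L / v = 732 / 0.07444 = 9834 days = 26.92 years.

26.9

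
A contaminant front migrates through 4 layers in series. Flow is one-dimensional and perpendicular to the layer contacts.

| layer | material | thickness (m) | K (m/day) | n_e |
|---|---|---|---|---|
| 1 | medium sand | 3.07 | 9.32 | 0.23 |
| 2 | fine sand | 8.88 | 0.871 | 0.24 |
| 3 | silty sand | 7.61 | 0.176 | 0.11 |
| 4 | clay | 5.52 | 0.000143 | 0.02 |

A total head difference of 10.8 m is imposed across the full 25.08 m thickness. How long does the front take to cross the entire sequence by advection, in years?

37.1

With flow normal to the layers, continuity requires the same specific discharge q through every layer.
Σ(b_i/K_i) = 3.07/9.32 + 8.88/0.871 + 7.61/0.176 + 5.52/0.000143 = 38655 d.
q = Δh / Σ(b_i/K_i) = 10.8 / 38655 = 0.0002794 m/day.
In each layer the seepage velocity is v_i = q/n_i, so the layer transit time is t_i = b_i·n_i / q:
  layer 1 (medium sand): t_1 = 3.07 × 0.23 / 0.0002794 = 2527 d
  layer 2 (fine sand): t_2 = 8.88 × 0.24 / 0.0002794 = 7628 d
  layer 3 (silty sand): t_3 = 7.61 × 0.11 / 0.0002794 = 2996 d
  layer 4 (clay): t_4 = 5.52 × 0.02 / 0.0002794 = 395.1 d
Total t = Σ t_i = 13546 days = 37.09 years.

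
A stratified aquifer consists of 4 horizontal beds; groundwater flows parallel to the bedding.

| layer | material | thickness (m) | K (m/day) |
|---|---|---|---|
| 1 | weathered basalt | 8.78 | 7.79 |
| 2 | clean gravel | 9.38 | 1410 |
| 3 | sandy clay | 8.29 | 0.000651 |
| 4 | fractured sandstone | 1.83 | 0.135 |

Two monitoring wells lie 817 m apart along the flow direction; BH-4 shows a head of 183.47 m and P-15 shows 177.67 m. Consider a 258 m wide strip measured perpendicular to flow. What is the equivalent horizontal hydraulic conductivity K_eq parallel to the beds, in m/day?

470

Flow is parallel to layering, so each bed carries its own Darcy discharge and the transmissivities add.
Σ(K_i·b_i) = 7.79×8.78 + 1410×9.38 + 0.000651×8.29 + 0.135×1.83 = 13294 m²/day.
Total thickness b = 28.28 m, so K_eq = Σ(K_i·b_i)/b = 470.1 m/day.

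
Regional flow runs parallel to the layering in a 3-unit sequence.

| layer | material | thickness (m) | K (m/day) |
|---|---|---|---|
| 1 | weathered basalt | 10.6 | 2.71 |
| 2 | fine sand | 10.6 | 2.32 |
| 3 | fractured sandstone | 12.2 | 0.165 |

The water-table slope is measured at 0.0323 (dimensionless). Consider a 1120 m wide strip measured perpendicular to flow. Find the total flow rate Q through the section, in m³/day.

Flow is parallel to layering, so each bed carries its own Darcy discharge and the transmissivities add.
Σ(K_i·b_i) = 2.71×10.6 + 2.32×10.6 + 0.165×12.2 = 55.33 m²/day.
Hydraulic gradient i = 0.0323.
Q = Σ(K_i·b_i) · W · i = 55.33 × 1120 × 0.03230 = 2002 m³/day.

2000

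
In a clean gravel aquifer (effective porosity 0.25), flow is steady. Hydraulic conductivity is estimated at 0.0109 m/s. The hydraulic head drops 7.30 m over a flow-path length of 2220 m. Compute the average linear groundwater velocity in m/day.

12.4

Convert K: 0.0109 m/s × 86400 = 941.8 m/day.
Hydraulic gradient i = Δh / L = 7.30 / 2220 = 0.003288.
Darcy flux q = K · i = 941.8 × 0.003288 = 3.097 m/day.
Seepage velocity v = q / n_e = 3.097 / 0.25 = 12.39 m/day.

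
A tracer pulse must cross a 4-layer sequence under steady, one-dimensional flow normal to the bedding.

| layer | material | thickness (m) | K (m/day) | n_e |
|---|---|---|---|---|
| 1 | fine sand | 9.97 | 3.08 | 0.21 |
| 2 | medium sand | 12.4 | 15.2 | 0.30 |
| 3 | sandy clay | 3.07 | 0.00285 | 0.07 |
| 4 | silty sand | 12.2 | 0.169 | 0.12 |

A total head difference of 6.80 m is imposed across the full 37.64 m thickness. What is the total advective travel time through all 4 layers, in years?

3.48

With flow normal to the layers, continuity requires the same specific discharge q through every layer.
Σ(b_i/K_i) = 9.97/3.08 + 12.4/15.2 + 3.07/0.00285 + 12.2/0.169 = 1153 d.
q = Δh / Σ(b_i/K_i) = 6.80 / 1153 = 0.005895 m/day.
In each layer the seepage velocity is v_i = q/n_i, so the layer transit time is t_i = b_i·n_i / q:
  layer 1 (fine sand): t_1 = 9.97 × 0.21 / 0.005895 = 355.1 d
  layer 2 (medium sand): t_2 = 12.4 × 0.30 / 0.005895 = 631.0 d
  layer 3 (sandy clay): t_3 = 3.07 × 0.07 / 0.005895 = 36.45 d
  layer 4 (silty sand): t_4 = 12.2 × 0.12 / 0.005895 = 248.3 d
Total t = Σ t_i = 1271 days = 3.480 years.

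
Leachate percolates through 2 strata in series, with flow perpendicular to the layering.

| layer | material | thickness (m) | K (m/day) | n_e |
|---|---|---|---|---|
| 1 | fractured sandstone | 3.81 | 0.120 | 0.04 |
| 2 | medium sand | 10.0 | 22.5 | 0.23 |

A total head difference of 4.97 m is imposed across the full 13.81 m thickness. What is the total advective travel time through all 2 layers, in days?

With flow normal to the layers, continuity requires the same specific discharge q through every layer.
Σ(b_i/K_i) = 3.81/0.120 + 10.0/22.5 = 32.19 d.
q = Δh / Σ(b_i/K_i) = 4.97 / 32.19 = 0.1544 m/day.
In each layer the seepage velocity is v_i = q/n_i, so the layer transit time is t_i = b_i·n_i / q:
  layer 1 (fractured sandstone): t_1 = 3.81 × 0.04 / 0.1544 = 0.9872 d
  layer 2 (medium sand): t_2 = 10.0 × 0.23 / 0.1544 = 14.90 d
Total t = Σ t_i = 15.89 days.

15.9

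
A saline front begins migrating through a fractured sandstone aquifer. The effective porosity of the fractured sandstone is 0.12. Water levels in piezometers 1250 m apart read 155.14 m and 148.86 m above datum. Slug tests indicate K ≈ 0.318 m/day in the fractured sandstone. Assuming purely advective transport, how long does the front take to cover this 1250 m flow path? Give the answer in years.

257

Hydraulic gradient i = (155.14 − 148.86) / 1250 = 6.28 / 1250 = 0.005024.
Darcy flux q = K · i = 0.3180 × 0.005024 = 0.001598 m/day.
Seepage velocity v = q / n_e = 0.001598 / 0.12 = 0.01331 m/day.
Travel time t = L / v = 1250 / 0.01331 = 93889 days = 257.1 years.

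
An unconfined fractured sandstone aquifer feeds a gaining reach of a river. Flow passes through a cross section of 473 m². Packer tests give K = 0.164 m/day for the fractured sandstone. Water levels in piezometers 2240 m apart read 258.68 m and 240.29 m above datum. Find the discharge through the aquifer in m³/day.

Hydraulic gradient i = (258.68 − 240.29) / 2240 = 18.39 / 2240 = 0.008210.
Darcy's law: Q = K · A · i = 0.1640 × 473.0 × 0.008210 = 0.6369 m³/day.

0.637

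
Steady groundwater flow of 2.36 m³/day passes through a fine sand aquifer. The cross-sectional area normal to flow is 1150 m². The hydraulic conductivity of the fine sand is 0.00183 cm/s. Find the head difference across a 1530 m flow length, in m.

Convert K: 0.00183 cm/s × 864 = 1.581 m/day.
From Q = K·A·i, i = Q / (K·A) = 2.36 / (1.581 × 1150) = 0.001298.
Head loss Δh = i · L = 0.001298 × 1530 = 1.986 m.

1.99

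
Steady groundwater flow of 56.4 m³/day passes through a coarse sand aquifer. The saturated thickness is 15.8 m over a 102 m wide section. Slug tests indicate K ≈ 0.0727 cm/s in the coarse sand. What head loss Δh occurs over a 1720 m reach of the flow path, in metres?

Convert K: 0.0727 cm/s × 864 = 62.81 m/day.
Cross-sectional area A = 102 × 15.8 = 1612 m².
From Q = K·A·i, i = Q / (K·A) = 56.4 / (62.81 × 1612) = 0.0005572.
Head loss Δh = i · L = 0.0005572 × 1720 = 0.9583 m.

0.958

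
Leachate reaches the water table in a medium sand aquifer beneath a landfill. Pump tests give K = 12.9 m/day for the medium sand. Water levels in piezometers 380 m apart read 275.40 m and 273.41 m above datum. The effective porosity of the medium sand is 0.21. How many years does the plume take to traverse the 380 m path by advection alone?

3.23

Hydraulic gradient i = (275.40 − 273.41) / 380 = 1.99 / 380 = 0.005237.
Darcy flux q = K · i = 12.90 × 0.005237 = 0.06756 m/day.
Seepage velocity v = q / n_e = 0.06756 / 0.21 = 0.3217 m/day.
Travel time t = L / v = 380 / 0.3217 = 1181 days = 3.234 years.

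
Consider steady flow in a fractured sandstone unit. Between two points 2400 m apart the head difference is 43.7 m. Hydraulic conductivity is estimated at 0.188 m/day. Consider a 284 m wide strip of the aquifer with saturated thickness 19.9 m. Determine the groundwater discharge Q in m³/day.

Cross-sectional area A = 284 × 19.9 = 5652 m².
Hydraulic gradient i = Δh / L = 43.7 / 2400 = 0.01821.
Darcy's law: Q = K · A · i = 0.1880 × 5652 × 0.01821 = 19.35 m³/day.

19.3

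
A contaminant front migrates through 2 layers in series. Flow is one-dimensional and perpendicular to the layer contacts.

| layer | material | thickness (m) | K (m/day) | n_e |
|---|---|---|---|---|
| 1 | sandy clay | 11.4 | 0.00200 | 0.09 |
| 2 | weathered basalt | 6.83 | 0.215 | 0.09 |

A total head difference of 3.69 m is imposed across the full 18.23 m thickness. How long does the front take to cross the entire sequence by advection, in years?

6.98

With flow normal to the layers, continuity requires the same specific discharge q through every layer.
Σ(b_i/K_i) = 11.4/0.00200 + 6.83/0.215 = 5732 d.
q = Δh / Σ(b_i/K_i) = 3.69 / 5732 = 0.0006438 m/day.
In each layer the seepage velocity is v_i = q/n_i, so the layer transit time is t_i = b_i·n_i / q:
  layer 1 (sandy clay): t_1 = 11.4 × 0.09 / 0.0006438 = 1594 d
  layer 2 (weathered basalt): t_2 = 6.83 × 0.09 / 0.0006438 = 954.8 d
Total t = Σ t_i = 2549 days = 6.978 years.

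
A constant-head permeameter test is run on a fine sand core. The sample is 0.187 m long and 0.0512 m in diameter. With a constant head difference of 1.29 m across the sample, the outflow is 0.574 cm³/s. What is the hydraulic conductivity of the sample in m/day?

Cross-sectional area A = π·(d/2)² = π × (0.0512/2)² = 0.002059 m².
Convert discharge: 0.574 cm³/s = 5.740e-07 m³/s.
Darcy's law rearranged: K = Q·L / (A·Δh) = 5.740e-07 × 0.187 / (0.002059 × 1.29) = 4.041e-05 m/s = 3.492 m/day.

3.49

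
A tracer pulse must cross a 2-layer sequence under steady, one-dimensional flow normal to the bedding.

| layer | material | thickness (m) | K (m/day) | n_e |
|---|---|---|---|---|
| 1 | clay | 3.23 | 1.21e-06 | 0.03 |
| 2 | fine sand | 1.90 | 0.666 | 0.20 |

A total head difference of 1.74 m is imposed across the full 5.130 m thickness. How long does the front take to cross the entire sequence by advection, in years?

With flow normal to the layers, continuity requires the same specific discharge q through every layer.
Σ(b_i/K_i) = 3.23/1.21e-06 + 1.90/0.666 = 2.669e+06 d.
q = Δh / Σ(b_i/K_i) = 1.74 / 2.669e+06 = 6.518e-07 m/day.
In each layer the seepage velocity is v_i = q/n_i, so the layer transit time is t_i = b_i·n_i / q:
  layer 1 (clay): t_1 = 3.23 × 0.03 / 6.518e-07 = 1.487e+05 d
  layer 2 (fine sand): t_2 = 1.90 × 0.20 / 6.518e-07 = 5.830e+05 d
Total t = Σ t_i = 7.316e+05 days = 2003 years.

2000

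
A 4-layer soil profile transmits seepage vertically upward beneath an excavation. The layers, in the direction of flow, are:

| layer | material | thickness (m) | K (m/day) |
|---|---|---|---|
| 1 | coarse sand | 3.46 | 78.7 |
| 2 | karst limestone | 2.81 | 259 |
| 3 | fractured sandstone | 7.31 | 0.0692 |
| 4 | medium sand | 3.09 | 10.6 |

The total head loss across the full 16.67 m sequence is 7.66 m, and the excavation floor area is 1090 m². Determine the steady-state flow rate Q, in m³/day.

Flow is perpendicular to layering, so the layers act in series and the equivalent K is the thickness-weighted harmonic mean.
Total thickness L = 3.46 + 2.81 + 7.31 + 3.09 = 16.67 m.
Σ(b_i/K_i) = 3.46/78.7 + 2.81/259 + 7.31/0.0692 + 3.09/10.6 = 106.0 d.
K_eq = L / Σ(b_i/K_i) = 16.67 / 106.0 = 0.1573 m/day.
Q = K_eq · A · (Δh/L) = 0.1573 × 1090 × (7.66/16.67) = 78.78 m³/day.

78.8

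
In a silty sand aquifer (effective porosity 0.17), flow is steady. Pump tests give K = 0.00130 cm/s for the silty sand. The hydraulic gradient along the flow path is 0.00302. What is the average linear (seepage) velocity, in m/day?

0.0200

Convert K: 0.00130 cm/s × 864 = 1.123 m/day.
Hydraulic gradient i = 0.00302.
Darcy flux q = K · i = 1.123 × 0.003020 = 0.003392 m/day.
Seepage velocity v = q / n_e = 0.003392 / 0.17 = 0.01995 m/day.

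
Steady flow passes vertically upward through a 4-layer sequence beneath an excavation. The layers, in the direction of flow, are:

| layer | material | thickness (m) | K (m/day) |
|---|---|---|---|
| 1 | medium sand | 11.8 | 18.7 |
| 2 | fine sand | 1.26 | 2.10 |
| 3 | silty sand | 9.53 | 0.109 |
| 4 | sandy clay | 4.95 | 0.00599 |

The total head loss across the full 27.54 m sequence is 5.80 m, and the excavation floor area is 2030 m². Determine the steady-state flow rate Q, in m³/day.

12.9

Flow is perpendicular to layering, so the layers act in series and the equivalent K is the thickness-weighted harmonic mean.
Total thickness L = 11.8 + 1.26 + 9.53 + 4.95 = 27.54 m.
Σ(b_i/K_i) = 11.8/18.7 + 1.26/2.10 + 9.53/0.109 + 4.95/0.00599 = 915.0 d.
K_eq = L / Σ(b_i/K_i) = 27.54 / 915.0 = 0.03010 m/day.
Q = K_eq · A · (Δh/L) = 0.03010 × 2030 × (5.80/27.54) = 12.87 m³/day.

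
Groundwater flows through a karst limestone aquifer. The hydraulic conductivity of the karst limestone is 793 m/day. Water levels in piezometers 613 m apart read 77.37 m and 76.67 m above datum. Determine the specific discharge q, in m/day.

Hydraulic gradient i = (77.37 − 76.67) / 613 = 0.7 / 613 = 0.001142.
Specific discharge q = K · i = 793.0 × 0.001142 = 0.9055 m/day.

0.906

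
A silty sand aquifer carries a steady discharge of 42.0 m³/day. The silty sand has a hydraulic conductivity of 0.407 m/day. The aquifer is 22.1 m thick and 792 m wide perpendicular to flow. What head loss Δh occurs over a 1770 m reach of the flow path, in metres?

Cross-sectional area A = 792 × 22.1 = 17503 m².
From Q = K·A·i, i = Q / (K·A) = 42.0 / (0.4070 × 17503) = 0.005896.
Head loss Δh = i · L = 0.005896 × 1770 = 10.44 m.

10.4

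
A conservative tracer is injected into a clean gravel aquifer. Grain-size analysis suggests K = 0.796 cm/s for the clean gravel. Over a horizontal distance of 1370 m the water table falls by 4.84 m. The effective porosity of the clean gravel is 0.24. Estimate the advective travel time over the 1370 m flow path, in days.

135

Convert K: 0.796 cm/s × 864 = 687.7 m/day.
Hydraulic gradient i = Δh / L = 4.84 / 1370 = 0.003533.
Darcy flux q = K · i = 687.7 × 0.003533 = 2.430 m/day.
Seepage velocity v = q / n_e = 2.430 / 0.24 = 10.12 m/day.
Travel time t = L / v = 1370 / 10.12 = 135.3 days.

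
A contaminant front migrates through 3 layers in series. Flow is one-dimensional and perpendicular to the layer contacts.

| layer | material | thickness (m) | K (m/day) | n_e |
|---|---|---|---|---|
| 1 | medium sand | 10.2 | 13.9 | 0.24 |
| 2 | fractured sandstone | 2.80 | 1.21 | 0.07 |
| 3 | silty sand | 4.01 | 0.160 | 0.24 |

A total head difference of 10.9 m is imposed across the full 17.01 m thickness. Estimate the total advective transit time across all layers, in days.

With flow normal to the layers, continuity requires the same specific discharge q through every layer.
Σ(b_i/K_i) = 10.2/13.9 + 2.80/1.21 + 4.01/0.160 = 28.11 d.
q = Δh / Σ(b_i/K_i) = 10.9 / 28.11 = 0.3878 m/day.
In each layer the seepage velocity is v_i = q/n_i, so the layer transit time is t_i = b_i·n_i / q:
  layer 1 (medium sand): t_1 = 10.2 × 0.24 / 0.3878 = 6.313 d
  layer 2 (fractured sandstone): t_2 = 2.80 × 0.07 / 0.3878 = 0.5055 d
  layer 3 (silty sand): t_3 = 4.01 × 0.24 / 0.3878 = 2.482 d
Total t = Σ t_i = 9.301 days.

9.30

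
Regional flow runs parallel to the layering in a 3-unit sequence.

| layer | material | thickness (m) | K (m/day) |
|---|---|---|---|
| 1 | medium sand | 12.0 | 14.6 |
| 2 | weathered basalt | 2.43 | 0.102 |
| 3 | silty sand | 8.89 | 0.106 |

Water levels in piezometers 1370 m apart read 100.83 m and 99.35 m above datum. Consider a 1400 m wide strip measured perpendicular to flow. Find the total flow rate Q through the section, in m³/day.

267

Flow is parallel to layering, so each bed carries its own Darcy discharge and the transmissivities add.
Σ(K_i·b_i) = 14.6×12.0 + 0.102×2.43 + 0.106×8.89 = 176.4 m²/day.
Hydraulic gradient i = (100.83 − 99.35) / 1370 = 1.48 / 1370 = 0.001080.
Q = Σ(K_i·b_i) · W · i = 176.4 × 1400 × 0.001080 = 266.8 m³/day.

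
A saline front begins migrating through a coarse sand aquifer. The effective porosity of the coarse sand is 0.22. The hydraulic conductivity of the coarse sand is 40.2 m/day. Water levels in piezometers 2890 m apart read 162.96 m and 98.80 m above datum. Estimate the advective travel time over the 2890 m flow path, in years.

1.95

Hydraulic gradient i = (162.96 − 98.80) / 2890 = 64.16 / 2890 = 0.02220.
Darcy flux q = K · i = 40.20 × 0.02220 = 0.8925 m/day.
Seepage velocity v = q / n_e = 0.8925 / 0.22 = 4.057 m/day.
Travel time t = L / v = 2890 / 4.057 = 712.4 days = 1.950 years.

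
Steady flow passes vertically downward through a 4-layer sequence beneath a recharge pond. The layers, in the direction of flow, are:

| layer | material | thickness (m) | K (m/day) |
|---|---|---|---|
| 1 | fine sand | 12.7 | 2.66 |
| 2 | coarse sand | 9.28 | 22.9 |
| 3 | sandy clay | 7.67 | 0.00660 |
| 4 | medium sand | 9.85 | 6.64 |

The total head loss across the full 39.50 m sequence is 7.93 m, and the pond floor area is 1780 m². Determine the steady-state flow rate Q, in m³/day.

12.1

Flow is perpendicular to layering, so the layers act in series and the equivalent K is the thickness-weighted harmonic mean.
Total thickness L = 12.7 + 9.28 + 7.67 + 9.85 = 39.50 m.
Σ(b_i/K_i) = 12.7/2.66 + 9.28/22.9 + 7.67/0.00660 + 9.85/6.64 = 1169 d.
K_eq = L / Σ(b_i/K_i) = 39.50 / 1169 = 0.03380 m/day.
Q = K_eq · A · (Δh/L) = 0.03380 × 1780 × (7.93/39.50) = 12.08 m³/day.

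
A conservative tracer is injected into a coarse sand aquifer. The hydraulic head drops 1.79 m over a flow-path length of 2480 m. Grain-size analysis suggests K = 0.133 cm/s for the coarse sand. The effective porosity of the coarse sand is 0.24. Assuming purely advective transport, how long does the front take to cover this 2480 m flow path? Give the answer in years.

Convert K: 0.133 cm/s × 864 = 114.9 m/day.
Hydraulic gradient i = Δh / L = 1.79 / 2480 = 0.0007218.
Darcy flux q = K · i = 114.9 × 0.0007218 = 0.08294 m/day.
Seepage velocity v = q / n_e = 0.08294 / 0.24 = 0.3456 m/day.
Travel time t = L / v = 2480 / 0.3456 = 7176 days = 19.65 years.

19.6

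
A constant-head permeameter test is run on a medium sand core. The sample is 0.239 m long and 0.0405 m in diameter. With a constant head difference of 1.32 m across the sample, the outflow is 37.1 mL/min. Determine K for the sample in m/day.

Cross-sectional area A = π·(d/2)² = π × (0.0405/2)² = 0.001288 m².
Convert discharge: 37.1 mL/min = 6.183e-07 m³/s.
Darcy's law rearranged: K = Q·L / (A·Δh) = 6.183e-07 × 0.239 / (0.001288 × 1.32) = 8.691e-05 m/s = 7.509 m/day.

7.51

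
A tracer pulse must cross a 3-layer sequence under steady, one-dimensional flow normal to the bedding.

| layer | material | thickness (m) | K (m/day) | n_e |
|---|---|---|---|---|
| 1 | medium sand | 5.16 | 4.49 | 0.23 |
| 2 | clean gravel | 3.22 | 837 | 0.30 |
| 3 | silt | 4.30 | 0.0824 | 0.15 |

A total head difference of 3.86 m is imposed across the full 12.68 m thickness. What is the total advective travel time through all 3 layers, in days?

With flow normal to the layers, continuity requires the same specific discharge q through every layer.
Σ(b_i/K_i) = 5.16/4.49 + 3.22/837 + 4.30/0.0824 = 53.34 d.
q = Δh / Σ(b_i/K_i) = 3.86 / 53.34 = 0.07237 m/day.
In each layer the seepage velocity is v_i = q/n_i, so the layer transit time is t_i = b_i·n_i / q:
  layer 1 (medium sand): t_1 = 5.16 × 0.23 / 0.07237 = 16.40 d
  layer 2 (clean gravel): t_2 = 3.22 × 0.30 / 0.07237 = 13.35 d
  layer 3 (silt): t_3 = 4.30 × 0.15 / 0.07237 = 8.913 d
Total t = Σ t_i = 38.66 days.

38.7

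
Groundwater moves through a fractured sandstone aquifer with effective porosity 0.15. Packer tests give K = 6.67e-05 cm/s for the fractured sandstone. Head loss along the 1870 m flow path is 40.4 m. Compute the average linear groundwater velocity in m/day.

Convert K: 6.67e-05 cm/s × 864 = 0.05763 m/day.
Hydraulic gradient i = Δh / L = 40.4 / 1870 = 0.02160.
Darcy flux q = K · i = 0.05763 × 0.02160 = 0.001245 m/day.
Seepage velocity v = q / n_e = 0.001245 / 0.15 = 0.008300 m/day.

0.00830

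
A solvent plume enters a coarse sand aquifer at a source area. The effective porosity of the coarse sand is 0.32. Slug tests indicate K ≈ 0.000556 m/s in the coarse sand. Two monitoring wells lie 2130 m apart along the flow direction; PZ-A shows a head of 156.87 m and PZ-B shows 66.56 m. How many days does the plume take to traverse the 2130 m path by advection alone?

Convert K: 0.000556 m/s × 86400 = 48.04 m/day.
Hydraulic gradient i = (156.87 − 66.56) / 2130 = 90.31 / 2130 = 0.04240.
Darcy flux q = K · i = 48.04 × 0.04240 = 2.037 m/day.
Seepage velocity v = q / n_e = 2.037 / 0.32 = 6.365 m/day.
Travel time t = L / v = 2130 / 6.365 = 334.6 days.

335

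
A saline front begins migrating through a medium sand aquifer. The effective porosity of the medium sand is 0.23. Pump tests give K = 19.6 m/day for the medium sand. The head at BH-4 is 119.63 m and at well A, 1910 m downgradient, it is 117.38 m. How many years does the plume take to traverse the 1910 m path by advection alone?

Hydraulic gradient i = (119.63 − 117.38) / 1910 = 2.25 / 1910 = 0.001178.
Darcy flux q = K · i = 19.60 × 0.001178 = 0.02309 m/day.
Seepage velocity v = q / n_e = 0.02309 / 0.23 = 0.1004 m/day.
Travel time t = L / v = 1910 / 0.1004 = 19026 days = 52.09 years.

52.1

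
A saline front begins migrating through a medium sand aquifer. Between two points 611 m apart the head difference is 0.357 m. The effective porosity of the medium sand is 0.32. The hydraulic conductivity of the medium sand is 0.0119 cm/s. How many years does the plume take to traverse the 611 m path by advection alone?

Convert K: 0.0119 cm/s × 864 = 10.28 m/day.
Hydraulic gradient i = Δh / L = 0.357 / 611 = 0.0005843.
Darcy flux q = K · i = 10.28 × 0.0005843 = 0.006007 m/day.
Seepage velocity v = q / n_e = 0.006007 / 0.32 = 0.01877 m/day.
Travel time t = L / v = 611 / 0.01877 = 32546 days = 89.11 years.

89.1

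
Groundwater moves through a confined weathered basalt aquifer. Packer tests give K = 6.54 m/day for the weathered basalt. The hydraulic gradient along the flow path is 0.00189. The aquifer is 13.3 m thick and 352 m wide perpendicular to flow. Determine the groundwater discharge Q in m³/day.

57.9

Cross-sectional area A = 352 × 13.3 = 4682 m².
Hydraulic gradient i = 0.00189.
Darcy's law: Q = K · A · i = 6.540 × 4682 × 0.001890 = 57.87 m³/day.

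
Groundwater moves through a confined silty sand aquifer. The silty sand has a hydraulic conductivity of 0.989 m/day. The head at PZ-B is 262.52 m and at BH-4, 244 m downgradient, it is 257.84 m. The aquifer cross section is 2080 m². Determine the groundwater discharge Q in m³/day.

39.5

Hydraulic gradient i = (262.52 − 257.84) / 244 = 4.68 / 244 = 0.01918.
Darcy's law: Q = K · A · i = 0.9890 × 2080 × 0.01918 = 39.46 m³/day.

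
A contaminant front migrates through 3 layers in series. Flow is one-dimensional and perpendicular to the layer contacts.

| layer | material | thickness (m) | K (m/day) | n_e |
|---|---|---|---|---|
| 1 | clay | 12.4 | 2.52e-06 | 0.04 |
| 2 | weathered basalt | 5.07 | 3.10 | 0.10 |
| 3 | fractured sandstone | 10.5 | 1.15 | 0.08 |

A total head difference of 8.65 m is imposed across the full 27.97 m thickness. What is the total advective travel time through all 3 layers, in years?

With flow normal to the layers, continuity requires the same specific discharge q through every layer.
Σ(b_i/K_i) = 12.4/2.52e-06 + 5.07/3.10 + 10.5/1.15 = 4.921e+06 d.
q = Δh / Σ(b_i/K_i) = 8.65 / 4.921e+06 = 1.758e-06 m/day.
In each layer the seepage velocity is v_i = q/n_i, so the layer transit time is t_i = b_i·n_i / q:
  layer 1 (clay): t_1 = 12.4 × 0.04 / 1.758e-06 = 2.822e+05 d
  layer 2 (weathered basalt): t_2 = 5.07 × 0.10 / 1.758e-06 = 2.884e+05 d
  layer 3 (fractured sandstone): t_3 = 10.5 × 0.08 / 1.758e-06 = 4.778e+05 d
Total t = Σ t_i = 1.048e+06 days = 2870 years.

2870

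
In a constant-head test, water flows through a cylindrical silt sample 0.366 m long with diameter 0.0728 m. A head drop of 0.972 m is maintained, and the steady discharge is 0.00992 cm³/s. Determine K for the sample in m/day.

0.0775

Cross-sectional area A = π·(d/2)² = π × (0.0728/2)² = 0.004162 m².
Convert discharge: 0.00992 cm³/s = 9.920e-09 m³/s.
Darcy's law rearranged: K = Q·L / (A·Δh) = 9.920e-09 × 0.366 / (0.004162 × 0.972) = 8.974e-07 m/s = 0.07753 m/day.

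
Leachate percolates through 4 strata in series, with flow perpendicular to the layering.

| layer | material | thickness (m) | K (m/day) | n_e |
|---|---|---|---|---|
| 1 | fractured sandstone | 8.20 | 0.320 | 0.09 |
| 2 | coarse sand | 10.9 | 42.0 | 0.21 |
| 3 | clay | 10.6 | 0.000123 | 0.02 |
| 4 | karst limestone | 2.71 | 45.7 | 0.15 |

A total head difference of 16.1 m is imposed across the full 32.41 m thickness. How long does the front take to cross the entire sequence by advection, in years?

53.4

With flow normal to the layers, continuity requires the same specific discharge q through every layer.
Σ(b_i/K_i) = 8.20/0.320 + 10.9/42.0 + 10.6/0.000123 + 2.71/45.7 = 86205 d.
q = Δh / Σ(b_i/K_i) = 16.1 / 86205 = 0.0001868 m/day.
In each layer the seepage velocity is v_i = q/n_i, so the layer transit time is t_i = b_i·n_i / q:
  layer 1 (fractured sandstone): t_1 = 8.20 × 0.09 / 0.0001868 = 3951 d
  layer 2 (coarse sand): t_2 = 10.9 × 0.21 / 0.0001868 = 12256 d
  layer 3 (clay): t_3 = 10.6 × 0.02 / 0.0001868 = 1135 d
  layer 4 (karst limestone): t_4 = 2.71 × 0.15 / 0.0001868 = 2177 d
Total t = Σ t_i = 19519 days = 53.44 years.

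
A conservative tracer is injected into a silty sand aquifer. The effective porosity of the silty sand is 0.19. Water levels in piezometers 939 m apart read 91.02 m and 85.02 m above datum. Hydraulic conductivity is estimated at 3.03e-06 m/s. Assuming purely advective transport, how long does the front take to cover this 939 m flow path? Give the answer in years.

Convert K: 3.03e-06 m/s × 86400 = 0.2618 m/day.
Hydraulic gradient i = (91.02 − 85.02) / 939 = 6 / 939 = 0.006390.
Darcy flux q = K · i = 0.2618 × 0.006390 = 0.001673 m/day.
Seepage velocity v = q / n_e = 0.001673 / 0.19 = 0.008804 m/day.
Travel time t = L / v = 939 / 0.008804 = 1.067e+05 days = 292.0 years.

292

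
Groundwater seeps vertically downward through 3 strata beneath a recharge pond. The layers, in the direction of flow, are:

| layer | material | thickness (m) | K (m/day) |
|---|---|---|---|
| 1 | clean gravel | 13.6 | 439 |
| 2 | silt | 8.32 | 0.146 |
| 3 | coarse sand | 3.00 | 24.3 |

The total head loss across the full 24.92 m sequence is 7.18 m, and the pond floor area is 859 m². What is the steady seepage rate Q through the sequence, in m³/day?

Flow is perpendicular to layering, so the layers act in series and the equivalent K is the thickness-weighted harmonic mean.
Total thickness L = 13.6 + 8.32 + 3.00 = 24.92 m.
Σ(b_i/K_i) = 13.6/439 + 8.32/0.146 + 3.00/24.3 = 57.14 d.
K_eq = L / Σ(b_i/K_i) = 24.92 / 57.14 = 0.4361 m/day.
Q = K_eq · A · (Δh/L) = 0.4361 × 859 × (7.18/24.92) = 107.9 m³/day.

108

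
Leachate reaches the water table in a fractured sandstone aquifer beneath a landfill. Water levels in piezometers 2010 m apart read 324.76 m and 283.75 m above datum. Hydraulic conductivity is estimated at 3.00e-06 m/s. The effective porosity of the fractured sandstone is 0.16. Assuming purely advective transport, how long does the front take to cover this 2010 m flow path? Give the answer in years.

166

Convert K: 3.00e-06 m/s × 86400 = 0.2592 m/day.
Hydraulic gradient i = (324.76 − 283.75) / 2010 = 41.01 / 2010 = 0.02040.
Darcy flux q = K · i = 0.2592 × 0.02040 = 0.005288 m/day.
Seepage velocity v = q / n_e = 0.005288 / 0.16 = 0.03305 m/day.
Travel time t = L / v = 2010 / 0.03305 = 60812 days = 166.5 years.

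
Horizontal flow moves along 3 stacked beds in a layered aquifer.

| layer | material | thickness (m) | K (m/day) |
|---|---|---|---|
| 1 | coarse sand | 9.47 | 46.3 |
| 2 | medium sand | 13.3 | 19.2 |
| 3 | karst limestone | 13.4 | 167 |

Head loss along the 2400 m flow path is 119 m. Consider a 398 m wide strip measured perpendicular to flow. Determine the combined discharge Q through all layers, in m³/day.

Flow is parallel to layering, so each bed carries its own Darcy discharge and the transmissivities add.
Σ(K_i·b_i) = 46.3×9.47 + 19.2×13.3 + 167×13.4 = 2932 m²/day.
Hydraulic gradient i = Δh / L = 119 / 2400 = 0.04958.
Q = Σ(K_i·b_i) · W · i = 2932 × 398 × 0.04958 = 57853 m³/day.

57900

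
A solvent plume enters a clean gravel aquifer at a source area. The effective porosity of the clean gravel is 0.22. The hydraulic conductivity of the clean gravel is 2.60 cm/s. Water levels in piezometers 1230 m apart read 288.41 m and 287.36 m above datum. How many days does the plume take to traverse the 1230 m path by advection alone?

141

Convert K: 2.60 cm/s × 864 = 2246 m/day.
Hydraulic gradient i = (288.41 − 287.36) / 1230 = 1.05 / 1230 = 0.0008537.
Darcy flux q = K · i = 2246 × 0.0008537 = 1.918 m/day.
Seepage velocity v = q / n_e = 1.918 / 0.22 = 8.717 m/day.
Travel time t = L / v = 1230 / 8.717 = 141.1 days.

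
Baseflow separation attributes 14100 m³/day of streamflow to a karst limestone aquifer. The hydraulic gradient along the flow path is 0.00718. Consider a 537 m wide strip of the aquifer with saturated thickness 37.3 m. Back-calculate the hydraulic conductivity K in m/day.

Cross-sectional area A = 537 × 37.3 = 20030 m².
Hydraulic gradient i = 0.00718.
From Q = K·A·i, K = Q / (A·i) = 14100 / (20030 × 0.007180) = 98.04 m/day.

98.0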